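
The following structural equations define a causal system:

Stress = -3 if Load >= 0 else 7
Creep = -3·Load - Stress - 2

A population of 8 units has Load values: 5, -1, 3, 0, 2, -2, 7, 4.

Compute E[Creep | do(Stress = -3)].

Every unit gets Stress=-3 under the intervention. Creep values become -14, 4, -8, 1, -5, 7, -20, -11; E[Creep|do(Stress=-3)] = -5.75.

-5.75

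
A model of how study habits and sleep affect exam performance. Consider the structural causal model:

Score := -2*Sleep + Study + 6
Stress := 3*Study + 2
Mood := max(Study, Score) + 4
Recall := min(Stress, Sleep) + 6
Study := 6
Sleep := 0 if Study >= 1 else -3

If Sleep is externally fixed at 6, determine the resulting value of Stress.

The intervention breaks the incoming arrows to Sleep: Sleep := 0 if Study >= 1 else -3 no longer applies, and Sleep = 6.
Since Stress is not a descendant of the intervened variable, it is unaffected.
Stress = 3*Study + 2  [with Study=6]  = 20

20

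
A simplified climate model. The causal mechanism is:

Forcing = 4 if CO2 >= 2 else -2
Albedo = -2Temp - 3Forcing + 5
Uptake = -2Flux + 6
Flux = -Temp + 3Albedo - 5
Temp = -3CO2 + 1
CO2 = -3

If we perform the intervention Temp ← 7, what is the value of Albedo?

-3

The intervention breaks the incoming arrows to Temp: Temp = -3CO2 + 1 no longer applies, and Temp = 7.
Forcing = 4 if CO2 >= 2 else -2  [with CO2=-3]  = -2
Albedo = -2Temp - 3Forcing + 5  [with Temp=7, Forcing=-2]  = -3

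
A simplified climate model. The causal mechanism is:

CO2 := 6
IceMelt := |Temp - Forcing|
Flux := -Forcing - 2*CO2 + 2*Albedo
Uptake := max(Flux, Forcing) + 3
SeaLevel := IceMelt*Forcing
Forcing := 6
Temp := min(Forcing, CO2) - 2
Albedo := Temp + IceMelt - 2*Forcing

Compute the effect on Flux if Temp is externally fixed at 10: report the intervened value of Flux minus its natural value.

The intervention breaks the incoming arrows to Temp: Temp := min(Forcing, CO2) - 2 no longer applies, and Temp = 10.
IceMelt = |Temp - Forcing|  [with Temp=10, Forcing=6]  = 4
Albedo = Temp + IceMelt - 2*Forcing  [with Temp=10, IceMelt=4, Forcing=6]  = 2
Flux = -Forcing - 2*CO2 + 2*Albedo  [with Forcing=6, CO2=6, Albedo=2]  = -14
Without intervention: Temp = min(Forcing, CO2) - 2  [with Forcing=6, CO2=6]  = 4; IceMelt = |Temp - Forcing|  [with Temp=4, Forcing=6]  = 2; Albedo = Temp + IceMelt - 2*Forcing  [with Temp=4, IceMelt=2, Forcing=6]  = -6; Flux = -Forcing - 2*CO2 + 2*Albedo  [with Forcing=6, CO2=6, Albedo=-6]  = -30.
Change = -14 − (-30) = 16.

16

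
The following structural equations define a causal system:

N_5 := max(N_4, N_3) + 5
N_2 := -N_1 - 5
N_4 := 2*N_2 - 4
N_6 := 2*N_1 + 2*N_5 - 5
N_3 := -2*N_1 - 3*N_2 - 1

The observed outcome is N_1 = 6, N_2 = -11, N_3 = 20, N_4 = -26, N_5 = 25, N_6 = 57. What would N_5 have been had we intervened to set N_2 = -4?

4

do(N_2=-4) replaces the equation N_2 := -N_1 - 5 with the constant N_2 = -4.
N_3 = -2*N_1 - 3*N_2 - 1  [with N_1=6, N_2=-4]  = -1
N_4 = 2*N_2 - 4  [with N_2=-4]  = -12
N_5 = max(N_4, N_3) + 5  [with N_4=-12, N_3=-1]  = 4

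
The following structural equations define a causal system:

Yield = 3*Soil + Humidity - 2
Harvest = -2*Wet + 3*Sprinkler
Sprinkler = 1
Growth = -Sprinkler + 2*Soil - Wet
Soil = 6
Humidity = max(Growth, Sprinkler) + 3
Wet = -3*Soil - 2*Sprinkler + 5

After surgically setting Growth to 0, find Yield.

20

Under do(Growth=0), the mechanism Growth = -Sprinkler + 2*Soil - Wet is discarded; Growth is fixed at 0.
Humidity = max(Growth, Sprinkler) + 3  [with Growth=0, Sprinkler=1]  = 4
Yield = 3*Soil + Humidity - 2  [with Soil=6, Humidity=4]  = 20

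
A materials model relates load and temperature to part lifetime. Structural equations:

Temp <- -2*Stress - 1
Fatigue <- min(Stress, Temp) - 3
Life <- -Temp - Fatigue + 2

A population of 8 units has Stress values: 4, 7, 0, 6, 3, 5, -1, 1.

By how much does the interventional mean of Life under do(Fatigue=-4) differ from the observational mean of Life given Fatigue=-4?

7.25

The intervention sets Fatigue=-4 in all 8 units regardless of Stress. Recomputing Life per unit gives 15, 21, 7, 19, 13, 17, 5, 9; average 13.25.
E[Life|Fatigue=-4] averages over only the 2 units with Fatigue=-4 (Stress = 0, -1): Life = 7, 5, mean 6.
Difference = 13.25 − 6 = 7.25.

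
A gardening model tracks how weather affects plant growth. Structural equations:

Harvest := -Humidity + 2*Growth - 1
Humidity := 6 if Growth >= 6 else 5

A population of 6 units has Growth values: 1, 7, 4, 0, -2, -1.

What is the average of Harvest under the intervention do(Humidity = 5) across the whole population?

do(Humidity=5) breaks Humidity's dependence on Growth. With Humidity=5 fixed, Harvest across the units is -4, 8, 2, -6, -10, -8, mean -3.

-3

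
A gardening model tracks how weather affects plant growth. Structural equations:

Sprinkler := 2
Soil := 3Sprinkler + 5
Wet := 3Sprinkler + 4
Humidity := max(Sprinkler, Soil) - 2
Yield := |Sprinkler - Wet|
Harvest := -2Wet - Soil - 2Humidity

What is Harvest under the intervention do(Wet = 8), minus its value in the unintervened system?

4

The intervention breaks the incoming arrows to Wet: Wet := 3Sprinkler + 4 no longer applies, and Wet = 8.
Soil = 3Sprinkler + 5  [with Sprinkler=2]  = 11
Humidity = max(Sprinkler, Soil) - 2  [with Sprinkler=2, Soil=11]  = 9
Harvest = -2Wet - Soil - 2Humidity  [with Wet=8, Soil=11, Humidity=9]  = -45
Without intervention: Soil = 3Sprinkler + 5  [with Sprinkler=2]  = 11; Wet = 3Sprinkler + 4  [with Sprinkler=2]  = 10; Humidity = max(Sprinkler, Soil) - 2  [with Sprinkler=2, Soil=11]  = 9; Harvest = -2Wet - Soil - 2Humidity  [with Wet=10, Soil=11, Humidity=9]  = -49.
Change = -45 − (-49) = 4.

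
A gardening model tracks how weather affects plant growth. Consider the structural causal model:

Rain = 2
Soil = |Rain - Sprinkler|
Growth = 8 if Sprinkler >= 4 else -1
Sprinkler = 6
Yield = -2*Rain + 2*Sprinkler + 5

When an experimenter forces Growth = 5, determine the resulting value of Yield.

13

Intervening sets Growth = 5 and removes its equation (Growth = 8 if Sprinkler >= 4 else -1).
No directed path runs from Growth to Yield, so Yield keeps its natural value.
Yield = -2*Rain + 2*Sprinkler + 5  [with Rain=2, Sprinkler=6]  = 13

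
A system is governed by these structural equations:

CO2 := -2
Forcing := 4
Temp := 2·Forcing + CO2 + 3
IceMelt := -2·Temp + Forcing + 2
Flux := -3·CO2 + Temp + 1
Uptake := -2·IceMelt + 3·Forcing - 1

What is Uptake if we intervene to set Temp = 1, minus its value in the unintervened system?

-32

The intervention breaks the incoming arrows to Temp: Temp := 2·Forcing + CO2 + 3 no longer applies, and Temp = 1.
IceMelt = -2·Temp + Forcing + 2  [with Temp=1, Forcing=4]  = 4
Uptake = -2·IceMelt + 3·Forcing - 1  [with IceMelt=4, Forcing=4]  = 3
Without intervention: Temp = 2·Forcing + CO2 + 3  [with Forcing=4, CO2=-2]  = 9; IceMelt = -2·Temp + Forcing + 2  [with Temp=9, Forcing=4]  = -12; Uptake = -2·IceMelt + 3·Forcing - 1  [with IceMelt=-12, Forcing=4]  = 35.
Change = 3 − 35 = -32.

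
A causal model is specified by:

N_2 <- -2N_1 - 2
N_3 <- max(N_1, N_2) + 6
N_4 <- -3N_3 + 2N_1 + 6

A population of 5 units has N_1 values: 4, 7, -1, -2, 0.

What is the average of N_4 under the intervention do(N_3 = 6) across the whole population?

-8.8

Every unit gets N_3=6 under the intervention. N_4 values become -4, 2, -14, -16, -12; E[N_4|do(N_3=6)] = -8.8.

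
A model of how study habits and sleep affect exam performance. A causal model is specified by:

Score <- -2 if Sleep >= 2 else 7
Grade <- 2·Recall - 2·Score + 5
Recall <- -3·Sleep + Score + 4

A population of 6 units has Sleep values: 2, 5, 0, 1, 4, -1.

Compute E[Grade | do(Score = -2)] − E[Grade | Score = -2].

do(Score=-2) breaks Score's dependence on Sleep. With Score=-2 fixed, Grade across the units is 1, -17, 13, 7, -11, 19, mean 2.
E[Grade|Score=-2] averages over only the 3 units with Score=-2 (Sleep = 2, 5, 4): Grade = 1, -17, -11, mean -9.
Difference = 2 − (-9) = 11.

11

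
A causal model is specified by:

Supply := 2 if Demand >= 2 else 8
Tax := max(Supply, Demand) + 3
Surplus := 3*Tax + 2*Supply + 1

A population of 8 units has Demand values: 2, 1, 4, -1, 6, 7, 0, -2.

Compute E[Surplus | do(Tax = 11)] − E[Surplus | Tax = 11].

The intervention sets Tax=11 in all 8 units regardless of Demand. Recomputing Surplus per unit gives 38, 50, 38, 50, 38, 38, 50, 50; average 44.
Observing Tax=11 restricts to units where Tax's equation naturally yields 11: Demand ∈ {1, -1, 0, -2}. In that subpopulation Surplus = 50, 50, 50, 50, mean 50.
Difference = 44 − 50 = -6.

-6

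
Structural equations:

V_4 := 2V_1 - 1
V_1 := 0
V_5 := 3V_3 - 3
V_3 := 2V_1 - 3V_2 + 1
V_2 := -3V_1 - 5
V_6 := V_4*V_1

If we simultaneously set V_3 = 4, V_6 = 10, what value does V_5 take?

9

The joint intervention fixes V_3 = 4, V_6 = 10, removing each variable's own equation.
V_5 = 3V_3 - 3  [with V_3=4]  = 9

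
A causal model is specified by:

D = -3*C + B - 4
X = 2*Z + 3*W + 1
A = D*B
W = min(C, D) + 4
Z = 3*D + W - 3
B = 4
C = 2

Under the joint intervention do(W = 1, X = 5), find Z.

-20

The joint intervention fixes W = 1, X = 5, removing each variable's own equation.
D = -3*C + B - 4  [with C=2, B=4]  = -6
Z = 3*D + W - 3  [with D=-6, W=1]  = -20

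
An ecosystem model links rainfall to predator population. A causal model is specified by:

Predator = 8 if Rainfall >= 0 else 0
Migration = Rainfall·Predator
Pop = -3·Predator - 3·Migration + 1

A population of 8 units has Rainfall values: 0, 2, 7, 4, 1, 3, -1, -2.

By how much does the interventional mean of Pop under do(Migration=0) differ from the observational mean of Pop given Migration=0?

-10

Every unit gets Migration=0 under the intervention. Pop values become -23, -23, -23, -23, -23, -23, 1, 1; E[Pop|do(Migration=0)] = -17.
Conditioning on Migration=0 selects the 3 unit(s) with Rainfall ∈ {0, -1, -2}. Their Pop values: -23, 1, 1. Mean = -7.
Difference = -17 − (-7) = -10.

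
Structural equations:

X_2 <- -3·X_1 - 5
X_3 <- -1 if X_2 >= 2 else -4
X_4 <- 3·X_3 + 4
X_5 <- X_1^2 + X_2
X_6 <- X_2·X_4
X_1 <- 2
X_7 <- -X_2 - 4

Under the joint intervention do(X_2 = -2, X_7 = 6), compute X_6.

16

Under do(X_2 = -2, X_7 = 6), each intervened variable's structural equation is replaced by its fixed value.
X_3 = -1 if X_2 >= 2 else -4  [with X_2=-2]  = -4
X_4 = 3·X_3 + 4  [with X_3=-4]  = -8
X_6 = X_2·X_4  [with X_2=-2, X_4=-8]  = 16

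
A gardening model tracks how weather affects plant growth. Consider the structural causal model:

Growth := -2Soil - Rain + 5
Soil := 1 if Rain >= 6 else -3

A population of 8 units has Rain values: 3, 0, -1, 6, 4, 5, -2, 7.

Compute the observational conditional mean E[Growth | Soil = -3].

Observing Soil=-3 restricts to units where Soil's equation naturally yields -3: Rain ∈ {3, 0, -1, 4, 5, -2}. In that subpopulation Growth = 8, 11, 12, 7, 6, 13, mean 9.5.

9.5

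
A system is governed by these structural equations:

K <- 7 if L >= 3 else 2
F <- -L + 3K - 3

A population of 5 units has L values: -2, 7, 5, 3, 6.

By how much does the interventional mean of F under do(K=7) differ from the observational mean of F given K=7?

do(K=7) breaks K's dependence on L. With K=7 fixed, F across the units is 20, 11, 13, 15, 12, mean 14.2.
E[F|K=7] averages over only the 4 units with K=7 (L = 7, 5, 3, 6): F = 11, 13, 15, 12, mean 12.75.
Difference = 14.2 − 12.75 = 1.45.

1.45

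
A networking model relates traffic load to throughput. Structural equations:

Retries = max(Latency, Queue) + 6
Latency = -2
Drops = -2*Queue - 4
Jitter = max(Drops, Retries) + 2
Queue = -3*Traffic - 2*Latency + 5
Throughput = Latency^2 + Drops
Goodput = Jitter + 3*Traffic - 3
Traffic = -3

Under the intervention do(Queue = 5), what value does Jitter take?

The intervention breaks the incoming arrows to Queue: Queue = -3*Traffic - 2*Latency + 5 no longer applies, and Queue = 5.
Drops = -2*Queue - 4  [with Queue=5]  = -14
Retries = max(Latency, Queue) + 6  [with Latency=-2, Queue=5]  = 11
Jitter = max(Drops, Retries) + 2  [with Drops=-14, Retries=11]  = 13

13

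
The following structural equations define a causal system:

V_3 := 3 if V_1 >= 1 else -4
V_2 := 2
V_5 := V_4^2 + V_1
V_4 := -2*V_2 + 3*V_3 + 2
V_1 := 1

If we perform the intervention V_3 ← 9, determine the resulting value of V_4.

The intervention breaks the incoming arrows to V_3: V_3 := 3 if V_1 >= 1 else -4 no longer applies, and V_3 = 9.
V_4 = -2*V_2 + 3*V_3 + 2  [with V_2=2, V_3=9]  = 25

25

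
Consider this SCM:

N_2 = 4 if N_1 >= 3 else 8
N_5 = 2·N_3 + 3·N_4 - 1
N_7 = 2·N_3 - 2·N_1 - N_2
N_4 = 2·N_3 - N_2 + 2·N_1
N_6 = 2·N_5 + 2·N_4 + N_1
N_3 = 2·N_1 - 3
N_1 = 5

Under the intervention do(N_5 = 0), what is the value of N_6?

45

The intervention breaks the incoming arrows to N_5: N_5 = 2·N_3 + 3·N_4 - 1 no longer applies, and N_5 = 0.
N_2 = 4 if N_1 >= 3 else 8  [with N_1=5]  = 4
N_3 = 2·N_1 - 3  [with N_1=5]  = 7
N_4 = 2·N_3 - N_2 + 2·N_1  [with N_3=7, N_2=4, N_1=5]  = 20
N_6 = 2·N_5 + 2·N_4 + N_1  [with N_5=0, N_4=20, N_1=5]  = 45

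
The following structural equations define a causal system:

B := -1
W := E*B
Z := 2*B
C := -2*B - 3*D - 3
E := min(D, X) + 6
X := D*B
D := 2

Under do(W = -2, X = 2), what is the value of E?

8

The joint intervention fixes W = -2, X = 2, removing each variable's own equation.
E = min(D, X) + 6  [with D=2, X=2]  = 8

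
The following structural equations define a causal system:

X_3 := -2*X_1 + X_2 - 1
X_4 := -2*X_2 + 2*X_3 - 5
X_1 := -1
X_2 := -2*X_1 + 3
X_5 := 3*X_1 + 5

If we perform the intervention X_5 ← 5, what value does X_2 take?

5

Under do(X_5=5), the mechanism X_5 := 3*X_1 + 5 is discarded; X_5 is fixed at 5.
No directed path runs from X_5 to X_2, so X_2 keeps its natural value.
X_2 = -2*X_1 + 3  [with X_1=-1]  = 5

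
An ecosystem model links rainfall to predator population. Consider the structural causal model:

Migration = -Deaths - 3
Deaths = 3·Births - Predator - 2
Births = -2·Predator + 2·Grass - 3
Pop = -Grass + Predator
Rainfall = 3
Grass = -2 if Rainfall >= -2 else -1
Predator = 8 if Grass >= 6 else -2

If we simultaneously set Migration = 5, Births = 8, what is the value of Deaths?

24

Setting Migration = 5, Births = 8 by intervention discards those variables' equations.
Grass = -2 if Rainfall >= -2 else -1  [with Rainfall=3]  = -2
Predator = 8 if Grass >= 6 else -2  [with Grass=-2]  = -2
Deaths = 3·Births - Predator - 2  [with Births=8, Predator=-2]  = 24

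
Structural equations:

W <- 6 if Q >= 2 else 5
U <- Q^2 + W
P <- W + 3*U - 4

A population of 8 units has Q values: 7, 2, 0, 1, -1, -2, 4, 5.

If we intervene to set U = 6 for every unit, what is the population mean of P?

do(U=6) breaks U's dependence on Q. With U=6 fixed, P across the units is 20, 20, 19, 19, 19, 19, 20, 20, mean 19.5.

19.5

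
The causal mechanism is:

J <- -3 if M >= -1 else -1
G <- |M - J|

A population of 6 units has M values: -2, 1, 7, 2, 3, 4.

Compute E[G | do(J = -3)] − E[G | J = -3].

The intervention sets J=-3 in all 6 units regardless of M. Recomputing G per unit gives 1, 4, 10, 5, 6, 7; average 5.5.
E[G|J=-3] averages over only the 5 units with J=-3 (M = 1, 7, 2, 3, 4): G = 4, 10, 5, 6, 7, mean 6.4.
Difference = 5.5 − 6.4 = -0.9.

-0.9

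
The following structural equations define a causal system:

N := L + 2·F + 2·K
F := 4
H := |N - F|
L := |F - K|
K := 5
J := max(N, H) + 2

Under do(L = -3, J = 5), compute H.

11

The joint intervention fixes L = -3, J = 5, removing each variable's own equation.
N = L + 2·F + 2·K  [with L=-3, F=4, K=5]  = 15
H = |N - F|  [with N=15, F=4]  = 11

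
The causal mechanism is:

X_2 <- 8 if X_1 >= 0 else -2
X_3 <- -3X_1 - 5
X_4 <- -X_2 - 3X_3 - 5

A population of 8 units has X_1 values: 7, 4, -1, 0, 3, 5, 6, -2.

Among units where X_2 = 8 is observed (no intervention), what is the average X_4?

E[X_4|X_2=8] averages over only the 6 units with X_2=8 (X_1 = 7, 4, 0, 3, 5, 6): X_4 = 65, 38, 2, 29, 47, 56, mean 39.5.

39.5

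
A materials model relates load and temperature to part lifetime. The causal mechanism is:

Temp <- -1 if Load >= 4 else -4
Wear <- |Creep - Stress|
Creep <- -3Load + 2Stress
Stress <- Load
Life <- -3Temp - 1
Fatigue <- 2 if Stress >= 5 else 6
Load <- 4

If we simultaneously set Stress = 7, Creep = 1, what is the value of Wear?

Setting Stress = 7, Creep = 1 by intervention discards those variables' equations.
Wear = |Creep - Stress|  [with Creep=1, Stress=7]  = 6

6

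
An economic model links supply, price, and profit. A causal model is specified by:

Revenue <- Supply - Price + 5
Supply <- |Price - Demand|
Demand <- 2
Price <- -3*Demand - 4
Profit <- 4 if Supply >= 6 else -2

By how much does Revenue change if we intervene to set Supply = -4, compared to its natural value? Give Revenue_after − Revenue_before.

-16

The intervention breaks the incoming arrows to Supply: Supply <- |Price - Demand| no longer applies, and Supply = -4.
Price = -3*Demand - 4  [with Demand=2]  = -10
Revenue = Supply - Price + 5  [with Supply=-4, Price=-10]  = 11
Without intervention: Price = -3*Demand - 4  [with Demand=2]  = -10; Supply = |Price - Demand|  [with Price=-10, Demand=2]  = 12; Revenue = Supply - Price + 5  [with Supply=12, Price=-10]  = 27.
Change = 11 − 27 = -16.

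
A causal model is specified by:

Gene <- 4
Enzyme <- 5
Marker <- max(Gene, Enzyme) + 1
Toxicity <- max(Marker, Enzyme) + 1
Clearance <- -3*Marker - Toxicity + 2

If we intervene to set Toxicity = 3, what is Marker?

6

Under do(Toxicity=3), the mechanism Toxicity <- max(Marker, Enzyme) + 1 is discarded; Toxicity is fixed at 3.
Since Marker is not a descendant of the intervened variable, it is unaffected.
Marker = max(Gene, Enzyme) + 1  [with Gene=4, Enzyme=5]  = 6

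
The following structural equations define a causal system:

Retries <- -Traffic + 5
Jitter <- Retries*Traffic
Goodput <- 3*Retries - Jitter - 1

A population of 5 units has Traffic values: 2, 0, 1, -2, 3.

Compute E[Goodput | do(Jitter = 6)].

Every unit gets Jitter=6 under the intervention. Goodput values become 2, 8, 5, 14, -1; E[Goodput|do(Jitter=6)] = 5.6.

5.6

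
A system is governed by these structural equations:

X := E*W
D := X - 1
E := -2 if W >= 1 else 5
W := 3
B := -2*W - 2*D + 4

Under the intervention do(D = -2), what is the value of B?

2

Intervening sets D = -2 and removes its equation (D := X - 1).
B = -2*W - 2*D + 4  [with W=3, D=-2]  = 2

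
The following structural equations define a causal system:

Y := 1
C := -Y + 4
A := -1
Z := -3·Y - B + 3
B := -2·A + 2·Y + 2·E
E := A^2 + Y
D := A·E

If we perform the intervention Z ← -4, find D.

Intervening sets Z = -4 and removes its equation (Z := -3·Y - B + 3).
No directed path runs from Z to D, so D keeps its natural value.
E = A^2 + Y  [with A=-1, Y=1]  = 2
D = A·E  [with A=-1, E=2]  = -2

-2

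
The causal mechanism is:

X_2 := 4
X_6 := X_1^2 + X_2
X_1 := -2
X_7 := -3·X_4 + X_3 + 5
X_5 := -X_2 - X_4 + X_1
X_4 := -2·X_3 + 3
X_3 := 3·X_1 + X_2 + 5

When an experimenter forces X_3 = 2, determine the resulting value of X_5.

-5

do(X_3=2) replaces the equation X_3 := 3·X_1 + X_2 + 5 with the constant X_3 = 2.
X_4 = -2·X_3 + 3  [with X_3=2]  = -1
X_5 = -X_2 - X_4 + X_1  [with X_2=4, X_4=-1, X_1=-2]  = -5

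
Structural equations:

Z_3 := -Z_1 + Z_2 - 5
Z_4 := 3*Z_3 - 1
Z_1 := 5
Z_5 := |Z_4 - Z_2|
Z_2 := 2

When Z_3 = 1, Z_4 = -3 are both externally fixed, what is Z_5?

5

Setting Z_3 = 1, Z_4 = -3 by intervention discards those variables' equations.
Z_5 = |Z_4 - Z_2|  [with Z_4=-3, Z_2=2]  = 5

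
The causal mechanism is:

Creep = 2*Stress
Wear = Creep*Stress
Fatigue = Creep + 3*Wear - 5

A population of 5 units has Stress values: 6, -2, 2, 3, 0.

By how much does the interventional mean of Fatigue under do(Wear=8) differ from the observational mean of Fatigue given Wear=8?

Under do(Wear=8), Wear's equation is replaced by Wear=8 for every unit. Per-unit Fatigue: 31, 15, 23, 25, 19. Mean = 22.6.
Conditioning on Wear=8 selects the 2 unit(s) with Stress ∈ {-2, 2}. Their Fatigue values: 15, 23. Mean = 19.
Difference = 22.6 − 19 = 3.6.

3.6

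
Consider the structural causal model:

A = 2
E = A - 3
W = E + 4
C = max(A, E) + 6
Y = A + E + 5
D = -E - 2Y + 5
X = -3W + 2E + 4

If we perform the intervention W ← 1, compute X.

-1

The intervention breaks the incoming arrows to W: W = E + 4 no longer applies, and W = 1.
E = A - 3  [with A=2]  = -1
X = -3W + 2E + 4  [with W=1, E=-1]  = -1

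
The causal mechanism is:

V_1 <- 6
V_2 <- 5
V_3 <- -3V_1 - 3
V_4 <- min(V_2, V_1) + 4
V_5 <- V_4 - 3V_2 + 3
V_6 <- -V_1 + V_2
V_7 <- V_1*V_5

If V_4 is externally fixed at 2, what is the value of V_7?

The intervention breaks the incoming arrows to V_4: V_4 <- min(V_2, V_1) + 4 no longer applies, and V_4 = 2.
V_5 = V_4 - 3V_2 + 3  [with V_4=2, V_2=5]  = -10
V_7 = V_1*V_5  [with V_1=6, V_5=-10]  = -60

-60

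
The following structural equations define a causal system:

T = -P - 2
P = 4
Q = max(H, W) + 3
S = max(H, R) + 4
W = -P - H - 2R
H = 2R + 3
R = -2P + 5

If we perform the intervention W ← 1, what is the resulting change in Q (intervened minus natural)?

-4

Under do(W=1), the mechanism W = -P - H - 2R is discarded; W is fixed at 1.
R = -2P + 5  [with P=4]  = -3
H = 2R + 3  [with R=-3]  = -3
Q = max(H, W) + 3  [with H=-3, W=1]  = 4
Without intervention: R = -2P + 5  [with P=4]  = -3; H = 2R + 3  [with R=-3]  = -3; W = -P - H - 2R  [with P=4, H=-3, R=-3]  = 5; Q = max(H, W) + 3  [with H=-3, W=5]  = 8.
Change = 4 − 8 = -4.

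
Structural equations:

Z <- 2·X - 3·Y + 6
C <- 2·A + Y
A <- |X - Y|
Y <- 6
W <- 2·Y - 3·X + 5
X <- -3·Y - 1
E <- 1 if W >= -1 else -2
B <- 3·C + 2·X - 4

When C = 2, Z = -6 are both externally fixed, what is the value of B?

Setting C = 2, Z = -6 by intervention discards those variables' equations.
X = -3·Y - 1  [with Y=6]  = -19
B = 3·C + 2·X - 4  [with C=2, X=-19]  = -36

-36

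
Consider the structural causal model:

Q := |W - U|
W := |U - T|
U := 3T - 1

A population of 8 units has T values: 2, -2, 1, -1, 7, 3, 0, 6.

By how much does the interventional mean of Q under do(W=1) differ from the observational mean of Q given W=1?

Every unit gets W=1 under the intervention. Q values become 4, 8, 1, 5, 19, 7, 2, 16; E[Q|do(W=1)] = 7.75.
E[Q|W=1] averages over only the 2 units with W=1 (T = 1, 0): Q = 1, 2, mean 1.5.
Difference = 7.75 − 1.5 = 6.25.

6.25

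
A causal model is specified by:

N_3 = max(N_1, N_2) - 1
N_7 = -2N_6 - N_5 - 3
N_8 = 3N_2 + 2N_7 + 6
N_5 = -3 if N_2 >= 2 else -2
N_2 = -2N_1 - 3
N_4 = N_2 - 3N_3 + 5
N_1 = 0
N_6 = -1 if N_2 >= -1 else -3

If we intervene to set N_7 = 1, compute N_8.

do(N_7=1) replaces the equation N_7 = -2N_6 - N_5 - 3 with the constant N_7 = 1.
N_2 = -2N_1 - 3  [with N_1=0]  = -3
N_8 = 3N_2 + 2N_7 + 6  [with N_2=-3, N_7=1]  = -1

-1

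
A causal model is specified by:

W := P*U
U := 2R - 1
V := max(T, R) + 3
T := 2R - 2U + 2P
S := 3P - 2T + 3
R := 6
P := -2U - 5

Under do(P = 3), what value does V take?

The intervention breaks the incoming arrows to P: P := -2U - 5 no longer applies, and P = 3.
U = 2R - 1  [with R=6]  = 11
T = 2R - 2U + 2P  [with R=6, U=11, P=3]  = -4
V = max(T, R) + 3  [with T=-4, R=6]  = 9

9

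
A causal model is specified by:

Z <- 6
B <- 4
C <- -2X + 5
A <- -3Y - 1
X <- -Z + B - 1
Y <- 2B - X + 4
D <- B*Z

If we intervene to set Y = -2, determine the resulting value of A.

5

The intervention breaks the incoming arrows to Y: Y <- 2B - X + 4 no longer applies, and Y = -2.
A = -3Y - 1  [with Y=-2]  = 5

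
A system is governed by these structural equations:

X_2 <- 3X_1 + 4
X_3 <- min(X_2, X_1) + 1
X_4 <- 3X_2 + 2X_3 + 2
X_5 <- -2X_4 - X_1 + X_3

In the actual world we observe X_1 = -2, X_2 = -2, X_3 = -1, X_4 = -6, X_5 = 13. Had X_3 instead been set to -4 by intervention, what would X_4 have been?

-12

The intervention breaks the incoming arrows to X_3: X_3 <- min(X_2, X_1) + 1 no longer applies, and X_3 = -4.
X_2 = 3X_1 + 4  [with X_1=-2]  = -2
X_4 = 3X_2 + 2X_3 + 2  [with X_2=-2, X_3=-4]  = -12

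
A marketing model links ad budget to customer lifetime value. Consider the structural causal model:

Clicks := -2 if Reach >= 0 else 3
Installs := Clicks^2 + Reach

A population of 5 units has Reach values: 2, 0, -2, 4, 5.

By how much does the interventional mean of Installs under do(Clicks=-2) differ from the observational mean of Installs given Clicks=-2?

do(Clicks=-2) breaks Clicks's dependence on Reach. With Clicks=-2 fixed, Installs across the units is 6, 4, 2, 8, 9, mean 5.8.
E[Installs|Clicks=-2] averages over only the 4 units with Clicks=-2 (Reach = 2, 0, 4, 5): Installs = 6, 4, 8, 9, mean 6.75.
Difference = 5.8 − 6.75 = -0.95.

-0.95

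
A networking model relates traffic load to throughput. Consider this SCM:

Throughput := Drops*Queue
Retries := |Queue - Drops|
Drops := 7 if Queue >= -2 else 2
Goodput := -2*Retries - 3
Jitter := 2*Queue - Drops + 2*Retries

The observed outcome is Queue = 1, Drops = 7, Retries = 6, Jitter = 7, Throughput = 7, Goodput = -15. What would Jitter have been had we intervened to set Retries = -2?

-9

The intervention breaks the incoming arrows to Retries: Retries := |Queue - Drops| no longer applies, and Retries = -2.
Drops = 7 if Queue >= -2 else 2  [with Queue=1]  = 7
Jitter = 2*Queue - Drops + 2*Retries  [with Queue=1, Drops=7, Retries=-2]  = -9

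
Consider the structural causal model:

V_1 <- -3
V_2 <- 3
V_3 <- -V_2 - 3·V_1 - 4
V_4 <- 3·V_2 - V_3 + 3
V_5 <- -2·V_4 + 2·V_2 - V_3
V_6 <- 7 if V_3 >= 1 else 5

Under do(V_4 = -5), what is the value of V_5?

14

Intervening sets V_4 = -5 and removes its equation (V_4 <- 3·V_2 - V_3 + 3).
V_3 = -V_2 - 3·V_1 - 4  [with V_2=3, V_1=-3]  = 2
V_5 = -2·V_4 + 2·V_2 - V_3  [with V_4=-5, V_2=3, V_3=2]  = 14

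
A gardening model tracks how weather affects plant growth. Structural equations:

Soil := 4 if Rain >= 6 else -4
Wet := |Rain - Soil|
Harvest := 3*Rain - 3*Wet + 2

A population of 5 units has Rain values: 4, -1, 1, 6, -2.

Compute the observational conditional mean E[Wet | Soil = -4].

E[Wet|Soil=-4] averages over only the 4 units with Soil=-4 (Rain = 4, -1, 1, -2): Wet = 8, 3, 5, 2, mean 4.5.

4.5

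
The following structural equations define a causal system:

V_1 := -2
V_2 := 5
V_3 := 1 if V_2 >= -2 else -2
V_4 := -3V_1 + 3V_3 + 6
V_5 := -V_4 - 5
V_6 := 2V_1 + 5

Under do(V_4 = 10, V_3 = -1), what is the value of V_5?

The joint intervention fixes V_4 = 10, V_3 = -1, removing each variable's own equation.
V_5 = -V_4 - 5  [with V_4=10]  = -15

-15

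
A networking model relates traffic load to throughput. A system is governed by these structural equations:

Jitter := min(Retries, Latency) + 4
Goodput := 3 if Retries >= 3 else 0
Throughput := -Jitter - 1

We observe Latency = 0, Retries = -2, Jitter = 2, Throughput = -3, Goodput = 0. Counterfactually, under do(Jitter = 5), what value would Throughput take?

The intervention breaks the incoming arrows to Jitter: Jitter := min(Retries, Latency) + 4 no longer applies, and Jitter = 5.
Throughput = -Jitter - 1  [with Jitter=5]  = -6

-6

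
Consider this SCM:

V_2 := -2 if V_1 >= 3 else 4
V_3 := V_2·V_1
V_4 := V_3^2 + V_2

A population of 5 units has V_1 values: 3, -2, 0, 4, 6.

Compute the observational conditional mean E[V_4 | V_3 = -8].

65

Conditioning on V_3=-8 selects the 2 unit(s) with V_1 ∈ {-2, 4}. Their V_4 values: 68, 62. Mean = 65.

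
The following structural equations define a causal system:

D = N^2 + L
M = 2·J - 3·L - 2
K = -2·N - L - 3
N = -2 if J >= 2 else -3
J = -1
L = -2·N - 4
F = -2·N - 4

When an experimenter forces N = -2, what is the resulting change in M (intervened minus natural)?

do(N=-2) replaces the equation N = -2 if J >= 2 else -3 with the constant N = -2.
L = -2·N - 4  [with N=-2]  = 0
M = 2·J - 3·L - 2  [with J=-1, L=0]  = -4
Without intervention: N = -2 if J >= 2 else -3  [with J=-1]  = -3; L = -2·N - 4  [with N=-3]  = 2; M = 2·J - 3·L - 2  [with J=-1, L=2]  = -10.
Change = -4 − (-10) = 6.

6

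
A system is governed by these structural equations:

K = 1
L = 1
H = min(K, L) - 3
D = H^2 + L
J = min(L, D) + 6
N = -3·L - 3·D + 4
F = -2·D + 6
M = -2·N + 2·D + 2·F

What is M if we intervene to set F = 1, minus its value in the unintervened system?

do(F=1) replaces the equation F = -2·D + 6 with the constant F = 1.
H = min(K, L) - 3  [with K=1, L=1]  = -2
D = H^2 + L  [with H=-2, L=1]  = 5
N = -3·L - 3·D + 4  [with L=1, D=5]  = -14
M = -2·N + 2·D + 2·F  [with N=-14, D=5, F=1]  = 40
Without intervention: H = min(K, L) - 3  [with K=1, L=1]  = -2; D = H^2 + L  [with H=-2, L=1]  = 5; N = -3·L - 3·D + 4  [with L=1, D=5]  = -14; F = -2·D + 6  [with D=5]  = -4; M = -2·N + 2·D + 2·F  [with N=-14, D=5, F=-4]  = 30.
Change = 40 − 30 = 10.

10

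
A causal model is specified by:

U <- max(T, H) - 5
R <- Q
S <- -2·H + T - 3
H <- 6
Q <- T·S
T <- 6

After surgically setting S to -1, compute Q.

-6

The intervention breaks the incoming arrows to S: S <- -2·H + T - 3 no longer applies, and S = -1.
Q = T·S  [with T=6, S=-1]  = -6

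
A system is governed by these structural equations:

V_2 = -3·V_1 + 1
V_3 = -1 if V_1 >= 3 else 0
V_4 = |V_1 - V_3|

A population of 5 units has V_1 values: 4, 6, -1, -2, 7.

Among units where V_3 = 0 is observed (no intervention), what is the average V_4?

1.5

Observing V_3=0 restricts to units where V_3's equation naturally yields 0: V_1 ∈ {-1, -2}. In that subpopulation V_4 = 1, 2, mean 1.5.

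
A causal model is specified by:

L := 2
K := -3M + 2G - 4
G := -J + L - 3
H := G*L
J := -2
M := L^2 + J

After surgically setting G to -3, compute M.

2

Under do(G=-3), the mechanism G := -J + L - 3 is discarded; G is fixed at -3.
Since M is not a descendant of the intervened variable, it is unaffected.
M = L^2 + J  [with L=2, J=-2]  = 2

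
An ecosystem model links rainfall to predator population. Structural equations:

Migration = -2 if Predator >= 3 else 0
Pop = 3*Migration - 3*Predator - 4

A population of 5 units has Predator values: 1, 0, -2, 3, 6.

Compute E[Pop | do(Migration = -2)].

Under do(Migration=-2), Migration's equation is replaced by Migration=-2 for every unit. Per-unit Pop: -13, -10, -4, -19, -28. Mean = -14.8.

-14.8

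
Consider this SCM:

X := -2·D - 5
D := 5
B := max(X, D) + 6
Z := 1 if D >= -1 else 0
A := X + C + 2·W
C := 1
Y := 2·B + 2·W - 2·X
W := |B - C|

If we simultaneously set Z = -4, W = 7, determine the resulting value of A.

Under do(Z = -4, W = 7), each intervened variable's structural equation is replaced by its fixed value.
X = -2·D - 5  [with D=5]  = -15
A = X + C + 2·W  [with X=-15, C=1, W=7]  = 0

0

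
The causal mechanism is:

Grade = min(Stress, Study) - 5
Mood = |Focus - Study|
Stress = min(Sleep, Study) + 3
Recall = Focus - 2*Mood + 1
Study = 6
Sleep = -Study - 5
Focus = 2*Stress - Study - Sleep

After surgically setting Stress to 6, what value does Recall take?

The intervention breaks the incoming arrows to Stress: Stress = min(Sleep, Study) + 3 no longer applies, and Stress = 6.
Sleep = -Study - 5  [with Study=6]  = -11
Focus = 2*Stress - Study - Sleep  [with Stress=6, Study=6, Sleep=-11]  = 17
Mood = |Focus - Study|  [with Focus=17, Study=6]  = 11
Recall = Focus - 2*Mood + 1  [with Focus=17, Mood=11]  = -4

-4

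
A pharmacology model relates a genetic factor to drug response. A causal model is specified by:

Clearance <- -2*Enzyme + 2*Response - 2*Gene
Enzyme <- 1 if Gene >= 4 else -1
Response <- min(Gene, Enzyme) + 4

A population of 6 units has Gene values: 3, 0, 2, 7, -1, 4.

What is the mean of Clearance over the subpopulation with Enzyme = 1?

-3

E[Clearance|Enzyme=1] averages over only the 2 units with Enzyme=1 (Gene = 7, 4): Clearance = -6, 0, mean -3.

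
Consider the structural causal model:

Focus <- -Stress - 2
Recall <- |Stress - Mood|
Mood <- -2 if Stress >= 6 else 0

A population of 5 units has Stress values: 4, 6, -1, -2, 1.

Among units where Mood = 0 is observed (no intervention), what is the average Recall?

Observing Mood=0 restricts to units where Mood's equation naturally yields 0: Stress ∈ {4, -1, -2, 1}. In that subpopulation Recall = 4, 1, 2, 1, mean 2.

2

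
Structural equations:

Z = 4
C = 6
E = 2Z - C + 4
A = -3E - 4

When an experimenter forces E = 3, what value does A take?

-13

The intervention breaks the incoming arrows to E: E = 2Z - C + 4 no longer applies, and E = 3.
A = -3E - 4  [with E=3]  = -13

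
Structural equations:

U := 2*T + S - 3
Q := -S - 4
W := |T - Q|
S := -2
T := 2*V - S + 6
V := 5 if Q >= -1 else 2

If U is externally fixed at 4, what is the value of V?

do(U=4) replaces the equation U := 2*T + S - 3 with the constant U = 4.
V is not downstream of the intervention, so its value is determined by the original equations.
Q = -S - 4  [with S=-2]  = -2
V = 5 if Q >= -1 else 2  [with Q=-2]  = 2

2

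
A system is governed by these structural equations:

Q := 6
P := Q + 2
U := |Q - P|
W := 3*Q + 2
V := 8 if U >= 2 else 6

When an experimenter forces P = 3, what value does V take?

8

do(P=3) replaces the equation P := Q + 2 with the constant P = 3.
U = |Q - P|  [with Q=6, P=3]  = 3
V = 8 if U >= 2 else 6  [with U=3]  = 8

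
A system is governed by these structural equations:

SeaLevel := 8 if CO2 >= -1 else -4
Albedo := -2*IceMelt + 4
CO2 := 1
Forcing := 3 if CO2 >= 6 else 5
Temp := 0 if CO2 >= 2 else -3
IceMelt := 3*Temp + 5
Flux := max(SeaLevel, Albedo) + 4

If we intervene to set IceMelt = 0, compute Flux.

The intervention breaks the incoming arrows to IceMelt: IceMelt := 3*Temp + 5 no longer applies, and IceMelt = 0.
Albedo = -2*IceMelt + 4  [with IceMelt=0]  = 4
SeaLevel = 8 if CO2 >= -1 else -4  [with CO2=1]  = 8
Flux = max(SeaLevel, Albedo) + 4  [with SeaLevel=8, Albedo=4]  = 12

12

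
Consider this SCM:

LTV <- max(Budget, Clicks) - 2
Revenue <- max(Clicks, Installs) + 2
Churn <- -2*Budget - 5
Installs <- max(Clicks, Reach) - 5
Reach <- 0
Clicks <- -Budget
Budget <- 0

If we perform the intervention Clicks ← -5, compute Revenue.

The intervention breaks the incoming arrows to Clicks: Clicks <- -Budget no longer applies, and Clicks = -5.
Installs = max(Clicks, Reach) - 5  [with Clicks=-5, Reach=0]  = -5
Revenue = max(Clicks, Installs) + 2  [with Clicks=-5, Installs=-5]  = -3

-3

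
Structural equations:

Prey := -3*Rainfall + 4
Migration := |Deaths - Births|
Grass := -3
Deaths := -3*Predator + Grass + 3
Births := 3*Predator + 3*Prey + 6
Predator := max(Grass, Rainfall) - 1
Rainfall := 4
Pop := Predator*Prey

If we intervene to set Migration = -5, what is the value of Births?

-9

The intervention breaks the incoming arrows to Migration: Migration := |Deaths - Births| no longer applies, and Migration = -5.
Births is not downstream of the intervention, so its value is determined by the original equations.
Prey = -3*Rainfall + 4  [with Rainfall=4]  = -8
Predator = max(Grass, Rainfall) - 1  [with Grass=-3, Rainfall=4]  = 3
Births = 3*Predator + 3*Prey + 6  [with Predator=3, Prey=-8]  = -9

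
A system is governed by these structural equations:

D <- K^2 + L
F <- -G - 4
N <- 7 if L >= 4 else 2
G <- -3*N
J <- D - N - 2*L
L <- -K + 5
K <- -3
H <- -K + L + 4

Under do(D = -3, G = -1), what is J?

-26

Under do(D = -3, G = -1), each intervened variable's structural equation is replaced by its fixed value.
L = -K + 5  [with K=-3]  = 8
N = 7 if L >= 4 else 2  [with L=8]  = 7
J = D - N - 2*L  [with D=-3, N=7, L=8]  = -26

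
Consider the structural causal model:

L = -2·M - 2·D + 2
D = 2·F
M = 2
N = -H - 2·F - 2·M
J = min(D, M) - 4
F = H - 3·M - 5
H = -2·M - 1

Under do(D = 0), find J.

-4

Under do(D=0), the mechanism D = 2·F is discarded; D is fixed at 0.
J = min(D, M) - 4  [with D=0, M=2]  = -4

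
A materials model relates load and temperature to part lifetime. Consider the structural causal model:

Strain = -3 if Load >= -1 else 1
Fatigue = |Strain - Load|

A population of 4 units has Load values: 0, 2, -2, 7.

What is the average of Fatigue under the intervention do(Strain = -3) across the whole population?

The intervention sets Strain=-3 in all 4 units regardless of Load. Recomputing Fatigue per unit gives 3, 5, 1, 10; average 4.75.

4.75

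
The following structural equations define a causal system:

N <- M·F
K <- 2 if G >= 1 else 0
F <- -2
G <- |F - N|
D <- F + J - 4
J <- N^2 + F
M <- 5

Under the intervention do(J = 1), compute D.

The intervention breaks the incoming arrows to J: J <- N^2 + F no longer applies, and J = 1.
D = F + J - 4  [with F=-2, J=1]  = -5

-5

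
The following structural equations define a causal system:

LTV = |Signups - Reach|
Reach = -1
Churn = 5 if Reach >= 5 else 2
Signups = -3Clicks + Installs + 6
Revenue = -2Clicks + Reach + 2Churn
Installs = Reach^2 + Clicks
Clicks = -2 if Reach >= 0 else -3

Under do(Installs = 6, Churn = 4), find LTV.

22

Under do(Installs = 6, Churn = 4), each intervened variable's structural equation is replaced by its fixed value.
Clicks = -2 if Reach >= 0 else -3  [with Reach=-1]  = -3
Signups = -3Clicks + Installs + 6  [with Clicks=-3, Installs=6]  = 21
LTV = |Signups - Reach|  [with Signups=21, Reach=-1]  = 22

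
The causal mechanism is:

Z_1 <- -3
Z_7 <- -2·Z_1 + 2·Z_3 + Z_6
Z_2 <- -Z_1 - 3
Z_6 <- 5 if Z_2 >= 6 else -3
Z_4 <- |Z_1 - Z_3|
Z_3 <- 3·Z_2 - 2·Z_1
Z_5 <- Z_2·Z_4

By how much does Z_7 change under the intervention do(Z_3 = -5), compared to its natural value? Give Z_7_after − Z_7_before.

The intervention breaks the incoming arrows to Z_3: Z_3 <- 3·Z_2 - 2·Z_1 no longer applies, and Z_3 = -5.
Z_2 = -Z_1 - 3  [with Z_1=-3]  = 0
Z_6 = 5 if Z_2 >= 6 else -3  [with Z_2=0]  = -3
Z_7 = -2·Z_1 + 2·Z_3 + Z_6  [with Z_1=-3, Z_3=-5, Z_6=-3]  = -7
Without intervention: Z_2 = -Z_1 - 3  [with Z_1=-3]  = 0; Z_3 = 3·Z_2 - 2·Z_1  [with Z_2=0, Z_1=-3]  = 6; Z_6 = 5 if Z_2 >= 6 else -3  [with Z_2=0]  = -3; Z_7 = -2·Z_1 + 2·Z_3 + Z_6  [with Z_1=-3, Z_3=6, Z_6=-3]  = 15.
Change = -7 − 15 = -22.

-22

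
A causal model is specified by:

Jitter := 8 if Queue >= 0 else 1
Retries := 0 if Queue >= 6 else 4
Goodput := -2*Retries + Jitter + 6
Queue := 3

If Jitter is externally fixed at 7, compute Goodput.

The intervention breaks the incoming arrows to Jitter: Jitter := 8 if Queue >= 0 else 1 no longer applies, and Jitter = 7.
Retries = 0 if Queue >= 6 else 4  [with Queue=3]  = 4
Goodput = -2*Retries + Jitter + 6  [with Retries=4, Jitter=7]  = 5

5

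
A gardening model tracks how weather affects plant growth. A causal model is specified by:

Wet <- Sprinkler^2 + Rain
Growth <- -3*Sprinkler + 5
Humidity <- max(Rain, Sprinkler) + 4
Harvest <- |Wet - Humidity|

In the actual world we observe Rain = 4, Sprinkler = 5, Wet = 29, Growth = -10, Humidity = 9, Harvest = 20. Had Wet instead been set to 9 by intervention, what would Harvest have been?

0

The intervention breaks the incoming arrows to Wet: Wet <- Sprinkler^2 + Rain no longer applies, and Wet = 9.
Humidity = max(Rain, Sprinkler) + 4  [with Rain=4, Sprinkler=5]  = 9
Harvest = |Wet - Humidity|  [with Wet=9, Humidity=9]  = 0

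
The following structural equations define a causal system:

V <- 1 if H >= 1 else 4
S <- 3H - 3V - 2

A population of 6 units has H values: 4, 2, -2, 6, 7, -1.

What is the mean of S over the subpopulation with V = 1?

9.25

E[S|V=1] averages over only the 4 units with V=1 (H = 4, 2, 6, 7): S = 7, 1, 13, 16, mean 9.25.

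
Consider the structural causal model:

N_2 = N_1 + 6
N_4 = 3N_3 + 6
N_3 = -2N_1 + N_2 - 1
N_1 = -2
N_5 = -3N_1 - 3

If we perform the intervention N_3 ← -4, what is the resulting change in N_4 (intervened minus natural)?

-33

The intervention breaks the incoming arrows to N_3: N_3 = -2N_1 + N_2 - 1 no longer applies, and N_3 = -4.
N_4 = 3N_3 + 6  [with N_3=-4]  = -6
Without intervention: N_2 = N_1 + 6  [with N_1=-2]  = 4; N_3 = -2N_1 + N_2 - 1  [with N_1=-2, N_2=4]  = 7; N_4 = 3N_3 + 6  [with N_3=7]  = 27.
Change = -6 − 27 = -33.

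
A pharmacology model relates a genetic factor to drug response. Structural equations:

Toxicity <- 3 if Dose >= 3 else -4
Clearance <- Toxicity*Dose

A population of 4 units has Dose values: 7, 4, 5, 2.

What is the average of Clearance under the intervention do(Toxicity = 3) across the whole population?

Under do(Toxicity=3), Toxicity's equation is replaced by Toxicity=3 for every unit. Per-unit Clearance: 21, 12, 15, 6. Mean = 13.5.

13.5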